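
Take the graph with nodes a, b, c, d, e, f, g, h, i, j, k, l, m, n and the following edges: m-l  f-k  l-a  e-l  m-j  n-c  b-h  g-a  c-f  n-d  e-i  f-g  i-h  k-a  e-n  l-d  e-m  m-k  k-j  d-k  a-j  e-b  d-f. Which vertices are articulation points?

e

Removing e increases the component count from 1 to 2, so e is a cut vertex.
By contrast removing n leaves 1 component; it is not a cut vertex. No other vertex is a cut vertex either.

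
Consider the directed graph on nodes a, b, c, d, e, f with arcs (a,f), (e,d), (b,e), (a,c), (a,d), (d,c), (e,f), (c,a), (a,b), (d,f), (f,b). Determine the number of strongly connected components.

1

{a, b, c, d, e, f} are all mutually reachable — one SCC of size 6.
That gives 1 strongly connected component.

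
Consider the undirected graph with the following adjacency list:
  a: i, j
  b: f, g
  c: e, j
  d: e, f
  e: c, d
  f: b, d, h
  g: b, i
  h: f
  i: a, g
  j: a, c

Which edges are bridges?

f-h

The edges on the cycle b-f-d-e-c-j-a-i-g-b are not bridges since each lies on that cycle.
But removing f-h disconnects f from h — this is a bridge.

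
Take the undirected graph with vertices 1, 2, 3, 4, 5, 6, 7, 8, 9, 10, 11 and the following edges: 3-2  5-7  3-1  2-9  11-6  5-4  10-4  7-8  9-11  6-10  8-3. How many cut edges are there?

1

The edges on the cycle 5-7-8-3-2-9-11-6-10-4-5 are not bridges since each lies on that cycle.
But removing 1-3 disconnects 1 from 3 — this is a bridge.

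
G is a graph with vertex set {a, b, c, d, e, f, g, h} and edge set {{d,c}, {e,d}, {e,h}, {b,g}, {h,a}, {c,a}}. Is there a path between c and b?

No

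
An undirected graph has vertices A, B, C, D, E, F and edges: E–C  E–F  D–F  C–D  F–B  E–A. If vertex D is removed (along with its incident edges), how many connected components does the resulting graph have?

1

With D gone, the remaining components are: {A, B, C, E, F}.
That is 1 component.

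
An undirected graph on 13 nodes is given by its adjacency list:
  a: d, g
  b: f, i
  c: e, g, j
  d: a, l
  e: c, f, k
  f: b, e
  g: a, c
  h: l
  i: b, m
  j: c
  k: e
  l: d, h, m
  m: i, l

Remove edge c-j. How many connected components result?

2

Before removal there is 1 component.
c-j is a bridge — removing it separates c's side from j's side.
After removal: 2 components.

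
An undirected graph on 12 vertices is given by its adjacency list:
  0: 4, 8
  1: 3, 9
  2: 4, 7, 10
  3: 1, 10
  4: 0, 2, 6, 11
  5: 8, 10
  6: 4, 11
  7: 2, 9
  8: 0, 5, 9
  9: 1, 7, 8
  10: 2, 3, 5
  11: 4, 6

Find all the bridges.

none

The edges on the cycle 4-6-11-4 are not bridges since each lies on that cycle.
Every edge lies on some cycle, so there are no bridges.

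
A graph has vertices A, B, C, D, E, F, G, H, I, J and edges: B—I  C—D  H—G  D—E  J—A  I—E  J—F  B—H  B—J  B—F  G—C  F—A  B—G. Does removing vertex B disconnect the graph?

Deleting B raises the number of components from 1 to 2, so B is a cut vertex.

Yes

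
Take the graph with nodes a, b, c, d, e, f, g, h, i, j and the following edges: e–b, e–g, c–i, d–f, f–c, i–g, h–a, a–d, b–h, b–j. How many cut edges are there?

The edges on the cycle e-b-h-a-d-f-c-i-g-e are not bridges since each lies on that cycle.
But removing b–j disconnects b from j — this is a bridge.

1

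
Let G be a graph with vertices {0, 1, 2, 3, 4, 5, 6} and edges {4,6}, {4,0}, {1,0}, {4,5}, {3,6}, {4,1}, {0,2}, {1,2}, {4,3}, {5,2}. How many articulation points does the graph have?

1

Removing 4 increases the component count from 1 to 2, so 4 is a cut vertex.
By contrast removing 6 leaves 1 component; it is not a cut vertex. No other vertex is a cut vertex either.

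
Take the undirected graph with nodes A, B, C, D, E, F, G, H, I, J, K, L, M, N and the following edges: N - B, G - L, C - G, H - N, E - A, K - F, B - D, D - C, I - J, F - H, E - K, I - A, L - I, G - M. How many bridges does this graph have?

2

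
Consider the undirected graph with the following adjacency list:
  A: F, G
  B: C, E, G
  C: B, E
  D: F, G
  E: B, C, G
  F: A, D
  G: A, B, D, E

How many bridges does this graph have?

The edges on the cycle G-A-F-D-G are not bridges since each lies on that cycle.
Every edge lies on some cycle, so there are no bridges.

0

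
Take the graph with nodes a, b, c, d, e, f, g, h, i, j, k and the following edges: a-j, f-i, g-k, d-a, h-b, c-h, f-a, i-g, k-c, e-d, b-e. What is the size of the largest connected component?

11

Starting from a we can reach a, b, c, d, e, f, g, h, i, j, k. That is one component of size 11.
The largest has 11 vertices.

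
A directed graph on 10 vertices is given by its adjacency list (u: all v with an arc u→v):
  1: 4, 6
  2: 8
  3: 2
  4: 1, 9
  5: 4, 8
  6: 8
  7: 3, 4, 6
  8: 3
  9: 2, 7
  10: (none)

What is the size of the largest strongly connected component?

{1, 4, 7, 9} are all mutually reachable — one SCC of size 4.
{2, 3, 8} are all mutually reachable — one SCC of size 3.
{10} is an SCC by itself.
{5} is an SCC by itself.
{6} is an SCC by itself.
The largest has 4 vertices.

4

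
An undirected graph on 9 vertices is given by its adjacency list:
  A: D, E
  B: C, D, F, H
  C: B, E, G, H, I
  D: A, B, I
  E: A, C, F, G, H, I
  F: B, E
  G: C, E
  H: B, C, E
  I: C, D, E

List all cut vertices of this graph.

Removing A, for instance, still leaves 1 component. No single vertex removal increases the component count — the graph has no articulation points.

none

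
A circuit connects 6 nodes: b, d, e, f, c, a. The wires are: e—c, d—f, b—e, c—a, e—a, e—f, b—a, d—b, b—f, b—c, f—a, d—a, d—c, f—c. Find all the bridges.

none

The edges on the cycle d-b-e-a-c-d are not bridges since each lies on that cycle.
Every edge lies on some cycle, so there are no bridges.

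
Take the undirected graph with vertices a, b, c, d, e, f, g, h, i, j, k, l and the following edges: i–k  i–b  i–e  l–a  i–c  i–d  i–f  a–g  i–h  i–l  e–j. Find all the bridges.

removing a–l disconnects a from l; removing i–c disconnects i from c; removing i–k disconnects i from k; removing j–e disconnects j from e — these are bridges.
In total 11 edges are bridges.

a-g, a-l, b-i, c-i, d-i, e-i, e-j, f-i, h-i, i-k, i-l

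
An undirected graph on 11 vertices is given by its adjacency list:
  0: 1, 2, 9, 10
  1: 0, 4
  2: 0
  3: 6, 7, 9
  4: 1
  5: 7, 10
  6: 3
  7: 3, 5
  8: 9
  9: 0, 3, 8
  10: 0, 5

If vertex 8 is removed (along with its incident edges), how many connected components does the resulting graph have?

With 8 gone, the remaining components are: {0, 1, 2, 3, 4, 5, 6, 7, 9, 10}.
That is 1 component.

1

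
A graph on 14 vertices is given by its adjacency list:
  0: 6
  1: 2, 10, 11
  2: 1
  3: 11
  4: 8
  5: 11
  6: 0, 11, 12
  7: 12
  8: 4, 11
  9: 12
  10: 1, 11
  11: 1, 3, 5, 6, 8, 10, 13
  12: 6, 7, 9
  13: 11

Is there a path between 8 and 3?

From 8 we can reach 0, 1, 2, 3, 4, 5, 6, 7, 8, 9, 10, 11, 12, 13, which includes 3.

Yes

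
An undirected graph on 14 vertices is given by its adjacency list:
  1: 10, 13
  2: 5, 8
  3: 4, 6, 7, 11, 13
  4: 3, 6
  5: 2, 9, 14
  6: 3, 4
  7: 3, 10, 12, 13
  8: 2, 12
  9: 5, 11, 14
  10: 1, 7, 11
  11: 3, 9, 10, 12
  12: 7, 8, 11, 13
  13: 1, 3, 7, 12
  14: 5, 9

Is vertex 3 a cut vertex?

Deleting 3 raises the number of components from 1 to 2, so 3 is a cut vertex.

Yes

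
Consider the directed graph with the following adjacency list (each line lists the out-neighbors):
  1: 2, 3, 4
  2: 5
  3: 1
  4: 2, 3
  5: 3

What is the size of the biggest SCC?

5

{1, 2, 3, 4, 5} are all mutually reachable — one SCC of size 5.
The largest has 5 vertices.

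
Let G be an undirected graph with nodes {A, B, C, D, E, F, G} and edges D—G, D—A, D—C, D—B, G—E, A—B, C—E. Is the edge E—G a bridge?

After removing E—G, the path E-C-D-G still connects them, so the edge is not a bridge.

No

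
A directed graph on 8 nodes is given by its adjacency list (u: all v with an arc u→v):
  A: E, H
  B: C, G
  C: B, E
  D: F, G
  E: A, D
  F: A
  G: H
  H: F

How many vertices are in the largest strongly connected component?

6

{A, D, E, F, G, H} are all mutually reachable — one SCC of size 6.
{B, C} are all mutually reachable — one SCC of size 2.
The largest has 6 vertices.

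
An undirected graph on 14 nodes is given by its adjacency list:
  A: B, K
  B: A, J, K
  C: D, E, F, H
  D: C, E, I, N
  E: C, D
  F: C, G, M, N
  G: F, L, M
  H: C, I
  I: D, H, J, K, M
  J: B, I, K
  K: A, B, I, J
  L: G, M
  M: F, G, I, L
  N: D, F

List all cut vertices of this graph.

I

Removing I increases the component count from 1 to 2, so I is a cut vertex.
By contrast removing J leaves 1 component; it is not a cut vertex. No other vertex is a cut vertex either.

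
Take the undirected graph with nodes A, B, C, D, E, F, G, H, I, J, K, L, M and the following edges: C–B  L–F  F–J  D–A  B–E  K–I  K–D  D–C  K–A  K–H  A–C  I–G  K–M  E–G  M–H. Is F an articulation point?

Yes

Deleting F raises the number of components from 2 to 3, so F is a cut vertex.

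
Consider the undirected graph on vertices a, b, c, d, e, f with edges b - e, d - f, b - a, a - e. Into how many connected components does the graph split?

3

c is isolated — a component by itself.
Starting from d we can reach d, f. That is one component of size 2.
Starting from a we can reach a, b, e. That is one component of size 3.
Total: 3 components.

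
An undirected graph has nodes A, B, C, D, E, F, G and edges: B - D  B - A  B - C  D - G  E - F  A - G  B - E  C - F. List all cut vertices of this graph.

Removing B increases the component count from 1 to 2, so B is a cut vertex.
By contrast removing A leaves 1 component; it is not a cut vertex. No other vertex is a cut vertex either.

B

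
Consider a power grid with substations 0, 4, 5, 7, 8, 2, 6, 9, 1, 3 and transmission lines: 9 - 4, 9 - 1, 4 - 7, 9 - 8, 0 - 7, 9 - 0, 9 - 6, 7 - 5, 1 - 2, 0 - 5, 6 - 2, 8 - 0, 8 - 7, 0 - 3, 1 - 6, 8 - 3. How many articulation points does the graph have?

1

Removing 9 increases the component count from 1 to 2, so 9 is a cut vertex.
By contrast removing 1 leaves 1 component; it is not a cut vertex. No other vertex is a cut vertex either.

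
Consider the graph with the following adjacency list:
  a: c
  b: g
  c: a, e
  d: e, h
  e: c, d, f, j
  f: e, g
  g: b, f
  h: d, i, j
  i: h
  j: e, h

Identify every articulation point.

Removing c increases the component count from 1 to 2, so c is a cut vertex.
Removing e increases the component count from 1 to 3, so e is a cut vertex.
Removing f increases the component count from 1 to 2, so f is a cut vertex.
Likewise g, h are cut vertices.
By contrast removing a leaves 1 component; it is not a cut vertex. No other vertex is a cut vertex either.

c, e, f, g, h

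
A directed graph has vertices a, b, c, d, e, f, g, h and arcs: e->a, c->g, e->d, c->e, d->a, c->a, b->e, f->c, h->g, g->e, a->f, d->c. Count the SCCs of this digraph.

3

{a, c, d, e, f, g} are all mutually reachable — one SCC of size 6.
{b} is an SCC by itself.
{h} is an SCC by itself.
That gives 3 strongly connected components.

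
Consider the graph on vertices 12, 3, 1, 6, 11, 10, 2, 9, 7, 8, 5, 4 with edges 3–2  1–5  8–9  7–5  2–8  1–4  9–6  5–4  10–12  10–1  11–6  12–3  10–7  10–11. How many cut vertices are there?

Removing 10 increases the component count from 1 to 2, so 10 is a cut vertex.
By contrast removing 11 leaves 1 component; it is not a cut vertex. No other vertex is a cut vertex either.

1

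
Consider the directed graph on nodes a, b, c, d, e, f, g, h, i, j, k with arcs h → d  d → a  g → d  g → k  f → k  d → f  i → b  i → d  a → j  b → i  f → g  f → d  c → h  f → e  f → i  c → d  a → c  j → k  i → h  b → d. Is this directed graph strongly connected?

No

There is no directed path from j to d, so the graph is not strongly connected.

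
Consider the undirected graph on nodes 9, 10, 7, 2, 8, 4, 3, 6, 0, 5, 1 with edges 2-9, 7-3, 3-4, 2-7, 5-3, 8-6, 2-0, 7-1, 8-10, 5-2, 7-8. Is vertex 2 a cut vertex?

Deleting 2 raises the number of components from 1 to 3, so 2 is a cut vertex.

Yes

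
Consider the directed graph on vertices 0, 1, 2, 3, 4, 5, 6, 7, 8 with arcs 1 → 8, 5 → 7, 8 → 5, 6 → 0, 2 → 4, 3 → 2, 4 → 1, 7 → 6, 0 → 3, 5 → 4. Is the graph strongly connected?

Yes

From 1 we can reach every vertex (0, 1, 2, 3, 4, 5, 6, 7, 8), and every vertex can reach 1 (0, 1, 2, 3, 4, 5, 6, 7, 8). So the whole graph is one strongly connected component.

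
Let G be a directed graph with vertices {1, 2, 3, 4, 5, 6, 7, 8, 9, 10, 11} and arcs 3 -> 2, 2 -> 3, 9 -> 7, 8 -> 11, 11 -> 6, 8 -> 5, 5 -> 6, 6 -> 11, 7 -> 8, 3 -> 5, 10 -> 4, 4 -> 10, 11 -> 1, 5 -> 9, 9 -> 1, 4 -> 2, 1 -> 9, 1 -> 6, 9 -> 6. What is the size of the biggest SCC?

7

{1, 5, 6, 7, 8, 9, 11} are all mutually reachable — one SCC of size 7.
{4, 10} are all mutually reachable — one SCC of size 2.
{2, 3} are all mutually reachable — one SCC of size 2.
The largest has 7 vertices.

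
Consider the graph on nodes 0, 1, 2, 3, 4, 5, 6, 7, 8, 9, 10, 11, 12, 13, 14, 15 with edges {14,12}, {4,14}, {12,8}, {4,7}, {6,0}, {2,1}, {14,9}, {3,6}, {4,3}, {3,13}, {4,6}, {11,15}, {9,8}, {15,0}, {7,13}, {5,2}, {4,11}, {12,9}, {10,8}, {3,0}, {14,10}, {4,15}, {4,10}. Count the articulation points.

2

Removing 2 increases the component count from 2 to 3, so 2 is a cut vertex.
Removing 4 increases the component count from 2 to 3, so 4 is a cut vertex.
By contrast removing 1 leaves 2 components; it is not a cut vertex. No other vertex is a cut vertex either.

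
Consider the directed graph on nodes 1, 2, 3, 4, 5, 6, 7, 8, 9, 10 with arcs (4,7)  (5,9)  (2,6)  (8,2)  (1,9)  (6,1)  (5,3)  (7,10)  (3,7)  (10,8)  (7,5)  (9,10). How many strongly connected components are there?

3

{1, 2, 6, 8, 9, 10} are all mutually reachable — one SCC of size 6.
{3, 5, 7} are all mutually reachable — one SCC of size 3.
{4} is an SCC by itself.
That gives 3 strongly connected components.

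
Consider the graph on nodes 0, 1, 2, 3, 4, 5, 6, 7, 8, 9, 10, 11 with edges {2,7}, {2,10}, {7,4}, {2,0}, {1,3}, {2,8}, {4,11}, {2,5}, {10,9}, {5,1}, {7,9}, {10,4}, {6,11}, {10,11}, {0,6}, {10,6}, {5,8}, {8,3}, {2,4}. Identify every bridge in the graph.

The edges on the cycle 2-5-1-3-8-2 are not bridges since each lies on that cycle.
Every edge lies on some cycle, so there are no bridges.

none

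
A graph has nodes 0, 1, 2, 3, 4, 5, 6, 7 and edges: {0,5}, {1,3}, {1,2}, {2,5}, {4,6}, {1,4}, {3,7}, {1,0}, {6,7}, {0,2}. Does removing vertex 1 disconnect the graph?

Yes

Deleting 1 raises the number of components from 1 to 2, so 1 is a cut vertex.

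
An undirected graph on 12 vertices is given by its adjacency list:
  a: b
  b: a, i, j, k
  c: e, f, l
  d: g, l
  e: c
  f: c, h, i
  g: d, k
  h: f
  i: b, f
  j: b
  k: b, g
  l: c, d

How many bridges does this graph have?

4

The edges on the cycle c-f-i-b-k-g-d-l-c are not bridges since each lies on that cycle.
But removing j-b disconnects j from b; removing f-h disconnects f from h; removing c-e disconnects c from e; removing a-b disconnects a from b — these are bridges.
That makes 4 bridges.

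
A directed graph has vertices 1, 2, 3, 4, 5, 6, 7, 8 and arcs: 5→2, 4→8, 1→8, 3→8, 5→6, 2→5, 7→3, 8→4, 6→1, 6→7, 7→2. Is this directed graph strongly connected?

No

There is no directed path from 1 to 6, so the graph is not strongly connected.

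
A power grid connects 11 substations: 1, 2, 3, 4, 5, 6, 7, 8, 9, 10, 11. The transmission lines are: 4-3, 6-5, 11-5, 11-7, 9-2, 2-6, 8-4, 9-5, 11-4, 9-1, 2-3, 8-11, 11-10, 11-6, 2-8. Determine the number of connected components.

Starting from 1 we can reach 1, 2, 3, 4, 5, 6, 7, 8, 9, 10, 11. That is one component of size 11.
Total: 1 component.

1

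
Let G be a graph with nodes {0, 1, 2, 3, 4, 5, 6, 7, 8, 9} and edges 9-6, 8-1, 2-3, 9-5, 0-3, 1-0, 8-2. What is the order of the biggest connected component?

5

7 is isolated — a component by itself.
4 is isolated — a component by itself.
Starting from 5 we can reach 5, 6, 9. That is one component of size 3.
Starting from 0 we can reach 0, 1, 2, 3, 8. That is one component of size 5.
The largest has 5 vertices.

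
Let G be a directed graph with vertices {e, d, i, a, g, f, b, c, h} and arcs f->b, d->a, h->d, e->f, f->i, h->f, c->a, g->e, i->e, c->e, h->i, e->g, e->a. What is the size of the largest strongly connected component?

4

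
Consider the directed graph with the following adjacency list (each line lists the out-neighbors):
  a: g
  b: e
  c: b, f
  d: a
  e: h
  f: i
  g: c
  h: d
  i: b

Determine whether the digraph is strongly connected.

From f we can reach every vertex (a, b, c, d, e, f, g, h, i), and every vertex can reach f (a, b, c, d, e, f, g, h, i). So the whole graph is one strongly connected component.

Yes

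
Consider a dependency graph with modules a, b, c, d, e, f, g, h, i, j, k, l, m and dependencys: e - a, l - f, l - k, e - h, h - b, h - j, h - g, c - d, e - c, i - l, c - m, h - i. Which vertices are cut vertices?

c, e, h, i, l

Removing c increases the component count from 1 to 3, so c is a cut vertex.
Removing e increases the component count from 1 to 3, so e is a cut vertex.
Removing h increases the component count from 1 to 5, so h is a cut vertex.
Likewise i, l are cut vertices.
By contrast removing f leaves 1 component; it is not a cut vertex. No other vertex is a cut vertex either.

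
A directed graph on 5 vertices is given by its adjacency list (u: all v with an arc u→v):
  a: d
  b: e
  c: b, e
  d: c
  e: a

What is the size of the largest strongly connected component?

{a, b, c, d, e} are all mutually reachable — one SCC of size 5.
The largest has 5 vertices.

5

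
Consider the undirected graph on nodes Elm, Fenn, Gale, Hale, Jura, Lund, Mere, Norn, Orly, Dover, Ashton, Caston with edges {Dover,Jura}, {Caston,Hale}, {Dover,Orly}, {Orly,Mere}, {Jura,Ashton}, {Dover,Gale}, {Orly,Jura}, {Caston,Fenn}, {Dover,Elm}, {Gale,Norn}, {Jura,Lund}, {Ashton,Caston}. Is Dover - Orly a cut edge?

No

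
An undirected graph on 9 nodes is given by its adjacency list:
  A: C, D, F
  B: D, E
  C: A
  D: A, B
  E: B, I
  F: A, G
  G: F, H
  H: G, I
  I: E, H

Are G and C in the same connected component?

Yes

From G we can reach A, B, C, D, E, F, G, H, I, which includes C.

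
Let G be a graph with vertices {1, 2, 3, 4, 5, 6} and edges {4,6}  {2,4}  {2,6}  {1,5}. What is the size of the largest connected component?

3 is isolated — a component by itself.
Starting from 1 we can reach 1, 5. That is one component of size 2.
Starting from 2 we can reach 2, 4, 6. That is one component of size 3.
The largest has 3 vertices.

3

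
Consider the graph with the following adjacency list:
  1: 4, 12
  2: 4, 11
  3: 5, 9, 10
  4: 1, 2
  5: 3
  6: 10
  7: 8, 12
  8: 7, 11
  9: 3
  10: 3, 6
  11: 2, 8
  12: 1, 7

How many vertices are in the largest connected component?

7

Starting from 3 we can reach 3, 5, 6, 9, 10. That is one component of size 5.
Starting from 1 we can reach 1, 2, 4, 7, 8, 11, 12. That is one component of size 7.
The largest has 7 vertices.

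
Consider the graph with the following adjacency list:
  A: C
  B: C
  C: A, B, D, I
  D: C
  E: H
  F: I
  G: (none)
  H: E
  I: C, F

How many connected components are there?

3

G is isolated — a component by itself.
Starting from E we can reach E, H. That is one component of size 2.
Starting from A we can reach A, B, C, D, F, I. That is one component of size 6.
Total: 3 components.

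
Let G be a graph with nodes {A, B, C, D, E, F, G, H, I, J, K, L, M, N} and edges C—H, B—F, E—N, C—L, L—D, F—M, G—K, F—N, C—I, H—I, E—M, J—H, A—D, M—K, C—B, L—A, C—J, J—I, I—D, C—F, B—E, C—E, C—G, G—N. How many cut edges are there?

The edges on the cycle L-A-D-L are not bridges since each lies on that cycle.
Every edge lies on some cycle, so there are no bridges.

0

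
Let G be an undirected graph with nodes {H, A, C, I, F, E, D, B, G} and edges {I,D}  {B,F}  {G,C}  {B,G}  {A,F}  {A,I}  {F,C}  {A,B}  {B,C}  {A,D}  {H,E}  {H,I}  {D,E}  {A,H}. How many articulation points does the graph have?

1

Removing A increases the component count from 1 to 2, so A is a cut vertex.
By contrast removing F leaves 1 component; it is not a cut vertex. No other vertex is a cut vertex either.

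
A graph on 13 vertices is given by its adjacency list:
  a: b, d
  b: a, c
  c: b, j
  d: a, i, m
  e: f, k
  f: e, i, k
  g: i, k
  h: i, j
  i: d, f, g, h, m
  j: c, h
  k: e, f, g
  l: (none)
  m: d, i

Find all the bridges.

none

The edges on the cycle i-m-d-i are not bridges since each lies on that cycle.
Every edge lies on some cycle, so there are no bridges.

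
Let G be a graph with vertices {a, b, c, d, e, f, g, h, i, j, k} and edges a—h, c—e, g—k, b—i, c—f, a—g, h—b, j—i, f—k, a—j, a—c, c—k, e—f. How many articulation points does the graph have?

Removing a increases the component count from 2 to 3, so a is a cut vertex.
By contrast removing j leaves 2 components; it is not a cut vertex. No other vertex is a cut vertex either.

1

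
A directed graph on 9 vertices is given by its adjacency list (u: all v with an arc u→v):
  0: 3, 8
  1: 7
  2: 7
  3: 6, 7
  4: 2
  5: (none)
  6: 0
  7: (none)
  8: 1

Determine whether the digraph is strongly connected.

No

There is no directed path from 2 to 4, so the graph is not strongly connected.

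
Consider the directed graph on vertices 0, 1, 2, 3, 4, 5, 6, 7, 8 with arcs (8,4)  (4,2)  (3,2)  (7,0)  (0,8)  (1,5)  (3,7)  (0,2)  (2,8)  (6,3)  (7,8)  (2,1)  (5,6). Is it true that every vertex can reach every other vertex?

From 4 we can reach every vertex (0, 1, 2, 3, 4, 5, 6, 7, 8), and every vertex can reach 4 (0, 1, 2, 3, 4, 5, 6, 7, 8). So the whole graph is one strongly connected component.

Yes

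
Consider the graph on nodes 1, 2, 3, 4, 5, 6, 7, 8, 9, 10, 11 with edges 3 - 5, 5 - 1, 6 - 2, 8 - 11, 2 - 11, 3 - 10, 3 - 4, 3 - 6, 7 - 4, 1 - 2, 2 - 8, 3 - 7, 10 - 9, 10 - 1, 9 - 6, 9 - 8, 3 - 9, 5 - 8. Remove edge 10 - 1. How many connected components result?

1

10 and 1 are still connected via 10-3-5-1, so the component count stays at 1.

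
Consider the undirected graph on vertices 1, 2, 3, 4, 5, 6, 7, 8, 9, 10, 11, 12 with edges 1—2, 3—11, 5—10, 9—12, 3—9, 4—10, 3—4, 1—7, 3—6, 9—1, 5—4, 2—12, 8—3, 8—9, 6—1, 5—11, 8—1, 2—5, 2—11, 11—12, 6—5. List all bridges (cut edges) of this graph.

1-7

The edges on the cycle 8-3-9-12-2-1-8 are not bridges since each lies on that cycle.
But removing 7—1 disconnects 7 from 1 — this is a bridge.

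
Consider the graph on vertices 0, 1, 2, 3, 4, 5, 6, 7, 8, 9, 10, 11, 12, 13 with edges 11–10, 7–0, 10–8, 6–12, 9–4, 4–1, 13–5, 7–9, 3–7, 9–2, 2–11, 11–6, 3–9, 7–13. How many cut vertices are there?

8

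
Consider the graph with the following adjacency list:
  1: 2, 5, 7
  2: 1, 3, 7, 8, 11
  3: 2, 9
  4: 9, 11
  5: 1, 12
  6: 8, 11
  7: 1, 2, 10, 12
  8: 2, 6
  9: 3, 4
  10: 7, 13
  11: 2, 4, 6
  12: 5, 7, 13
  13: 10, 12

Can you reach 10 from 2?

Yes

From 2 we can reach 1, 2, 3, 4, 5, 6, 7, 8, 9, 10, 11, 12, 13, which includes 10.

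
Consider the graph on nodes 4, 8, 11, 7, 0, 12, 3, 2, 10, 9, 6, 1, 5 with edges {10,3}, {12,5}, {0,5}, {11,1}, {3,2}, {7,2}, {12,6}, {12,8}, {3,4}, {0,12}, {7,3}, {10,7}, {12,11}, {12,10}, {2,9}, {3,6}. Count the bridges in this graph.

The edges on the cycle 12-10-7-3-6-12 are not bridges since each lies on that cycle.
But removing 3–4 disconnects 3 from 4; removing 2–9 disconnects 2 from 9; removing 11–12 disconnects 11 from 12; removing 1–11 disconnects 1 from 11 — these are bridges.
In total 5 edges are bridges.

5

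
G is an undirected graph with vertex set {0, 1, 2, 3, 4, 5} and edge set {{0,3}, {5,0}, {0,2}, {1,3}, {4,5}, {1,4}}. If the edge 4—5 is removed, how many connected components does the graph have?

4 and 5 are still connected via 4-1-3-0-5, so the component count stays at 1.

1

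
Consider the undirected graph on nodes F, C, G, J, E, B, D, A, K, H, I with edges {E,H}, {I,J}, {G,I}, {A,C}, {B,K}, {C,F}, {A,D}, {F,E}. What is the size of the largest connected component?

Starting from B we can reach B, K. That is one component of size 2.
Starting from G we can reach G, I, J. That is one component of size 3.
Starting from A we can reach A, C, D, E, F, H. That is one component of size 6.
The largest has 6 vertices.

6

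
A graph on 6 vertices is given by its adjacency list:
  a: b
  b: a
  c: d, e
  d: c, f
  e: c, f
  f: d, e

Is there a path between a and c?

No

The component containing a is {a, b}, and c is not in it.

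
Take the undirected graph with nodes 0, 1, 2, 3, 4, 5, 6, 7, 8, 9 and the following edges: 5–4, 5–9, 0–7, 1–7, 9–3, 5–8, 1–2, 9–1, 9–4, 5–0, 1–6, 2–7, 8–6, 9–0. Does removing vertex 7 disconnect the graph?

No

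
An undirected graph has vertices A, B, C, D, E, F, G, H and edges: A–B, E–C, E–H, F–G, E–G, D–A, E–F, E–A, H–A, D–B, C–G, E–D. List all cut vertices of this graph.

Removing E increases the component count from 1 to 2, so E is a cut vertex.
By contrast removing F leaves 1 component; it is not a cut vertex. No other vertex is a cut vertex either.

E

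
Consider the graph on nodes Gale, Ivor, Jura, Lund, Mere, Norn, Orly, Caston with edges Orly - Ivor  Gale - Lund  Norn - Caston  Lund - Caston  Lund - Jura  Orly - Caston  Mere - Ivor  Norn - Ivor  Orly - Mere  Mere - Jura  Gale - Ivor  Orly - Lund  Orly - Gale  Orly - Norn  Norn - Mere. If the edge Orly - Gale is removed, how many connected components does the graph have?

1

Orly and Gale are still connected via Orly-Lund-Gale, so the component count stays at 1.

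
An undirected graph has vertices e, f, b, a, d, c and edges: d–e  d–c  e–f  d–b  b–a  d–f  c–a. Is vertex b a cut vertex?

No

Deleting b leaves 1 component (was 1) (its neighbors a, d remain connected to each other), so b is not a cut vertex.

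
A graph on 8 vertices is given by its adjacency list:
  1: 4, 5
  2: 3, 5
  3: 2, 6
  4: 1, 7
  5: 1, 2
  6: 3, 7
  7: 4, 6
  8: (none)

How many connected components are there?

2

8 is isolated — a component by itself.
Starting from 1 we can reach 1, 2, 3, 4, 5, 6, 7. That is one component of size 7.
Total: 2 components.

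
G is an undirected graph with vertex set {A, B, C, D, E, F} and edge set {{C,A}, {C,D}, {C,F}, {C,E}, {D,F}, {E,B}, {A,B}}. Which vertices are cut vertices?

Removing C increases the component count from 1 to 2, so C is a cut vertex.
By contrast removing D leaves 1 component; it is not a cut vertex. No other vertex is a cut vertex either.

C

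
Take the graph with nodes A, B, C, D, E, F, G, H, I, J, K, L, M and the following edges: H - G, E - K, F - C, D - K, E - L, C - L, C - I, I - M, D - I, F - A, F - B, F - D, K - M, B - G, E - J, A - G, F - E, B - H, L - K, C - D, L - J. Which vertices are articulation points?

F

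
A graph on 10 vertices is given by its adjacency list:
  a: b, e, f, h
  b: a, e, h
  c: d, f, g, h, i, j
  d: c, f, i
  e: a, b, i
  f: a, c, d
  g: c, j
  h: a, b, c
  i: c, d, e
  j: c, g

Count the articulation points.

1

Removing c increases the component count from 1 to 2, so c is a cut vertex.
By contrast removing e leaves 1 component; it is not a cut vertex. No other vertex is a cut vertex either.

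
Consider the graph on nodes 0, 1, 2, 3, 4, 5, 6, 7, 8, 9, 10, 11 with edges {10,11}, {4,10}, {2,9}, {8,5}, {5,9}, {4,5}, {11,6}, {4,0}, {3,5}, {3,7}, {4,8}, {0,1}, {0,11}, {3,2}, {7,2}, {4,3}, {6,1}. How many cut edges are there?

The edges on the cycle 3-7-2-3 are not bridges since each lies on that cycle.
Every edge lies on some cycle, so there are no bridges.

0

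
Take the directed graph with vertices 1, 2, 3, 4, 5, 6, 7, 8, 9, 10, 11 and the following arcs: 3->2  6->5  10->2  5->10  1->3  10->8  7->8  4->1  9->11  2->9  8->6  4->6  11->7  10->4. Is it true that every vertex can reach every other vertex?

From 8 we can reach every vertex (1, 2, 3, 4, 5, 6, 7, 8, 9, 10, 11), and every vertex can reach 8 (1, 2, 3, 4, 5, 6, 7, 8, 9, 10, 11). So the whole graph is one strongly connected component.

Yes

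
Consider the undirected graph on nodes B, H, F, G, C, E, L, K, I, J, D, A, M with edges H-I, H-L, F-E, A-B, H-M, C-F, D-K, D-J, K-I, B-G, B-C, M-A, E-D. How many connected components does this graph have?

Starting from A we can reach A, B, C, D, E, F, G, H, I, J, K, L, M. That is one component of size 13.
Total: 1 component.

1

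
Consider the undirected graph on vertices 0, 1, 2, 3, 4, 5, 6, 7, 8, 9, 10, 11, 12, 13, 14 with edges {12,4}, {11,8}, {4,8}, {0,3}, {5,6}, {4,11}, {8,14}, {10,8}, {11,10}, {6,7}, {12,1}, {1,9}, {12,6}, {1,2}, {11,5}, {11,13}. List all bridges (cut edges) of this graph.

The edges on the cycle 12-4-11-5-6-12 are not bridges since each lies on that cycle.
But removing 6–7 disconnects 6 from 7; removing 13–11 disconnects 13 from 11; removing 2–1 disconnects 2 from 1; removing 12–1 disconnects 12 from 1 — these are bridges.
In total 7 edges are bridges.

0-3, 1-12, 1-2, 1-9, 11-13, 14-8, 6-7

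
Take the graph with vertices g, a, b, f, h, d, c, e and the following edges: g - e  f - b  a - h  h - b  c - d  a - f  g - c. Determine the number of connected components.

2

Starting from c we can reach c, d, e, g. That is one component of size 4.
Starting from a we can reach a, b, f, h. That is one component of size 4.
Total: 2 components.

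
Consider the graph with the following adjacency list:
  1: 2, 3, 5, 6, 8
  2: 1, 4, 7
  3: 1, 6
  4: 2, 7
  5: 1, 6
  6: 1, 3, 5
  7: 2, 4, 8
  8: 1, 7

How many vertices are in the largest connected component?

8

Starting from 1 we can reach 1, 2, 3, 4, 5, 6, 7, 8. That is one component of size 8.
The largest has 8 vertices.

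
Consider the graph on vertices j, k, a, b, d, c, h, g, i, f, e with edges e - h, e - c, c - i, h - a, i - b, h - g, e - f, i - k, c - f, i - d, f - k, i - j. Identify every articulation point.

e, h, i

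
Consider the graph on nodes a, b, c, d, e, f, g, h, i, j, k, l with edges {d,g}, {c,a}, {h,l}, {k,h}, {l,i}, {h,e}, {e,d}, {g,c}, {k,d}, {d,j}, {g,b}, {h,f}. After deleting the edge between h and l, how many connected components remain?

Before removal there is 1 component.
h—l is a bridge — removing it separates h's side from l's side.
After removal: 2 components.

2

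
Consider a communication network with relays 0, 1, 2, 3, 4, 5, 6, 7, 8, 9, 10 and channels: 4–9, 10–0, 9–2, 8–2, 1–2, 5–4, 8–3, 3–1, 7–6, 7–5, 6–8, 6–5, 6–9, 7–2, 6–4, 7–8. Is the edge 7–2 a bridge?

No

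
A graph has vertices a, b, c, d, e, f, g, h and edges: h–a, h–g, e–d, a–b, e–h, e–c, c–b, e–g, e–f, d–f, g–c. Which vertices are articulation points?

e

Removing e increases the component count from 1 to 2, so e is a cut vertex.
By contrast removing f leaves 1 component; it is not a cut vertex. No other vertex is a cut vertex either.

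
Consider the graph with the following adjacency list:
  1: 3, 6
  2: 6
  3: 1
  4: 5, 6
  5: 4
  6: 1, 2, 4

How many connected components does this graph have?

1

Starting from 1 we can reach 1, 2, 3, 4, 5, 6. That is one component of size 6.
Total: 1 component.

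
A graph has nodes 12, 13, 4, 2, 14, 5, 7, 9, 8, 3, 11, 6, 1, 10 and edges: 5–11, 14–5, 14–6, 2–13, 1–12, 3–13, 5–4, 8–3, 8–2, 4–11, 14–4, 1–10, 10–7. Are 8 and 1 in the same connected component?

No

The component containing 8 is {2, 3, 8, 13}, and 1 is not in it.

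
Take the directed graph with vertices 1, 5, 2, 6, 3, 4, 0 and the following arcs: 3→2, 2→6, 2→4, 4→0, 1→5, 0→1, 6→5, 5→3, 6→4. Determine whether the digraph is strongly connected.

Yes

From 3 we can reach every vertex (0, 1, 2, 3, 4, 5, 6), and every vertex can reach 3 (0, 1, 2, 3, 4, 5, 6). So the whole graph is one strongly connected component.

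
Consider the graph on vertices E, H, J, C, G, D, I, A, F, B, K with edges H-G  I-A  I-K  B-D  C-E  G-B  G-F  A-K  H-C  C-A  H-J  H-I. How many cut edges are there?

6

The edges on the cycle H-C-A-I-H are not bridges since each lies on that cycle.
But removing B-D disconnects B from D; removing G-F disconnects G from F; removing J-H disconnects J from H; removing G-H disconnects G from H — these are bridges.
In total 6 edges are bridges.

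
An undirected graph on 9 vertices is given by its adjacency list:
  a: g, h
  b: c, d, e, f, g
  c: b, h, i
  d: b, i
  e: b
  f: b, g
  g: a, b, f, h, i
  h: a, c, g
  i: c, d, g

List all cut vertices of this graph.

b

Removing b increases the component count from 1 to 2, so b is a cut vertex.
By contrast removing c leaves 1 component; it is not a cut vertex. No other vertex is a cut vertex either.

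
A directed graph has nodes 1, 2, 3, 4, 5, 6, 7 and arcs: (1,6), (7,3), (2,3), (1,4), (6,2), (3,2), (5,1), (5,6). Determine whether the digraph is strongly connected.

There is no directed path from 3 to 6, so the graph is not strongly connected.

No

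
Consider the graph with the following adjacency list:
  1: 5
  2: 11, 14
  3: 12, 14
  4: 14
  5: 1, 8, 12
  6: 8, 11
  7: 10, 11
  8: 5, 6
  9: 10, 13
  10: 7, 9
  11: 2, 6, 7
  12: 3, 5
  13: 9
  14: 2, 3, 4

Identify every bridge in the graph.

1-5, 10-7, 10-9, 11-7, 13-9, 14-4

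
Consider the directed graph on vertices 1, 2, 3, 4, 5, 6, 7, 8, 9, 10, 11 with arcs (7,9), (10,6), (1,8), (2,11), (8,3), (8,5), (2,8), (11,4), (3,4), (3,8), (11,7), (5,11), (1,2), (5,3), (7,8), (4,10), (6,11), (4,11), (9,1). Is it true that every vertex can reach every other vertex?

Yes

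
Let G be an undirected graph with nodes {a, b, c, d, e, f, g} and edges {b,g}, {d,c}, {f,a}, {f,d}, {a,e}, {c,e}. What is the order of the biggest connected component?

Starting from b we can reach b, g. That is one component of size 2.
Starting from a we can reach a, c, d, e, f. That is one component of size 5.
The largest has 5 vertices.

5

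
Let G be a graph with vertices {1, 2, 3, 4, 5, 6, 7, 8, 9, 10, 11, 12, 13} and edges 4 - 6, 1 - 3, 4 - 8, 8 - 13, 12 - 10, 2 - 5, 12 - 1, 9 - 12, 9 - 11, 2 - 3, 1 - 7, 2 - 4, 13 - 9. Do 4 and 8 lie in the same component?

From 4 we can reach 1, 2, 3, 4, 5, 6, 7, 8, 9, 10, 11, 12, 13, which includes 8.

Yes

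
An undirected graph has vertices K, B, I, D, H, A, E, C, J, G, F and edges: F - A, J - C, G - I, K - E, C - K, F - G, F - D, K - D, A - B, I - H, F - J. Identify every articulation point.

A, F, G, I, K

Removing A increases the component count from 1 to 2, so A is a cut vertex.
Removing F increases the component count from 1 to 3, so F is a cut vertex.
Removing G increases the component count from 1 to 2, so G is a cut vertex.
Likewise I, K are cut vertices.
By contrast removing J leaves 1 component; it is not a cut vertex. No other vertex is a cut vertex either.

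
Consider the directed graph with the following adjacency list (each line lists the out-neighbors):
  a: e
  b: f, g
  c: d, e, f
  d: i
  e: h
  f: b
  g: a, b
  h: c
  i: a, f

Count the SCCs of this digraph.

1

{a, b, c, d, e, f, g, h, i} are all mutually reachable — one SCC of size 9.
That gives 1 strongly connected component.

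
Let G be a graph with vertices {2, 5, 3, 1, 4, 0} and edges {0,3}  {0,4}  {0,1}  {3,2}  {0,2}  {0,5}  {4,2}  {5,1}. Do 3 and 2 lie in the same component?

From 3 we can reach 0, 1, 2, 3, 4, 5, which includes 2.

Yes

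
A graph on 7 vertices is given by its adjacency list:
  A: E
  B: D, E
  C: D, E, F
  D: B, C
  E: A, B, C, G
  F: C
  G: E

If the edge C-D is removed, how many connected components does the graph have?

C and D are still connected via C-E-B-D, so the component count stays at 1.

1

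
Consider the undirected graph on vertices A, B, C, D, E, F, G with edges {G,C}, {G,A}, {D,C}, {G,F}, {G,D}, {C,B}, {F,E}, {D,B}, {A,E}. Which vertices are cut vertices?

Removing G increases the component count from 1 to 2, so G is a cut vertex.
By contrast removing A leaves 1 component; it is not a cut vertex. No other vertex is a cut vertex either.

G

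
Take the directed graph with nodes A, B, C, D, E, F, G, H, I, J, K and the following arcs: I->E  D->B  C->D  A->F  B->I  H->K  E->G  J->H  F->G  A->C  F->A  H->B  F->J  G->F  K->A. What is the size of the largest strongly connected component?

11

{A, B, C, D, E, F, G, H, I, J, K} are all mutually reachable — one SCC of size 11.
The largest has 11 vertices.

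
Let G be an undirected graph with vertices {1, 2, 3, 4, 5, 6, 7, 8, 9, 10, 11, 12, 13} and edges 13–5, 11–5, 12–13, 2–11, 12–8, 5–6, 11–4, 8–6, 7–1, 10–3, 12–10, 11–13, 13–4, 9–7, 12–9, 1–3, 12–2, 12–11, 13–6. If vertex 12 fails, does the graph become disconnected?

Deleting 12 raises the number of components from 1 to 2, so 12 is a cut vertex.

Yes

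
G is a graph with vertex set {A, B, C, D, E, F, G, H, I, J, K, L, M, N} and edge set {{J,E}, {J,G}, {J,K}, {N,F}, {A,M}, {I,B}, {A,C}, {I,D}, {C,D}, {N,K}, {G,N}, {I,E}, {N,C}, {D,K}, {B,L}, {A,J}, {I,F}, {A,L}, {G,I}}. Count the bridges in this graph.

The edges on the cycle J-G-N-K-J are not bridges since each lies on that cycle.
But removing A-M disconnects A from M — this is a bridge.

1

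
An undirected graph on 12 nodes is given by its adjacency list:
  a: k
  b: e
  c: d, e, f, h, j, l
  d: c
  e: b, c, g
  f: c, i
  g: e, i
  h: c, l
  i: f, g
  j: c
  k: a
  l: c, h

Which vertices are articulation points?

c, e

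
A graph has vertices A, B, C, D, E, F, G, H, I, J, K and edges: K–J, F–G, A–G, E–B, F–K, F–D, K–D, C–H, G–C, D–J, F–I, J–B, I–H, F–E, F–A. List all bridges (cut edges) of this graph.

The edges on the cycle F-K-D-F are not bridges since each lies on that cycle.
Every edge lies on some cycle, so there are no bridges.

none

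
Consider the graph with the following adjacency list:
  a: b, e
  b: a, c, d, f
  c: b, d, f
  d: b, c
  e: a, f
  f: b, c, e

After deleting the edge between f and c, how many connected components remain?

1

f and c are still connected via f-b-c, so the component count stays at 1.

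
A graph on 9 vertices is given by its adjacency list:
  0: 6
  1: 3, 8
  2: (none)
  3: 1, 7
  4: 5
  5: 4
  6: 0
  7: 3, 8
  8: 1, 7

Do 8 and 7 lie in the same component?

Yes

From 8 we can reach 1, 3, 7, 8, which includes 7.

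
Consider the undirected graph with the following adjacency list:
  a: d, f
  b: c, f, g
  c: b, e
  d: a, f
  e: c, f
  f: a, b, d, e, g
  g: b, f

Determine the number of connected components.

Starting from a we can reach a, b, c, d, e, f, g. That is one component of size 7.
Total: 1 component.

1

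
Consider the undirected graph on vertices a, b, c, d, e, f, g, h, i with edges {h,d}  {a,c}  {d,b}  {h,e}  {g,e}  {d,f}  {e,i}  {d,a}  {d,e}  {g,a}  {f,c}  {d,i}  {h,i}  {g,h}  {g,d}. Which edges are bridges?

The edges on the cycle g-h-d-f-c-a-g are not bridges since each lies on that cycle.
But removing b-d disconnects b from d — this is a bridge.

b-d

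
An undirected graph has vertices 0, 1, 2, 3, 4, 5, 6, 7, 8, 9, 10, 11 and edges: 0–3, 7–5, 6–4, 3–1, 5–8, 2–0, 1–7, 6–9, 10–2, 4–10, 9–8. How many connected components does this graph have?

2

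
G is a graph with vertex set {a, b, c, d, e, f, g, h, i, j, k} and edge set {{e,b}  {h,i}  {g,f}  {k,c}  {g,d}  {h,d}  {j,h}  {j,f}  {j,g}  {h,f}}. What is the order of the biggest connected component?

a is isolated — a component by itself.
Starting from b we can reach b, e. That is one component of size 2.
Starting from c we can reach c, k. That is one component of size 2.
Starting from d we can reach d, f, g, h, i, j. That is one component of size 6.
The largest has 6 vertices.

6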